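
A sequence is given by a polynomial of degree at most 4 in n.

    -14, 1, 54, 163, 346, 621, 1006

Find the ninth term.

2178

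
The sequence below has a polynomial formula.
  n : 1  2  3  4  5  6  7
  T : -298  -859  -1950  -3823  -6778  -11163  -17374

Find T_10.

First differences: -561, -1091, -1873, -2955, -4385, -6211
Second differences: -530, -782, -1082, -1430, -1826
Third differences: -252, -300, -348, -396
Fourth differences: -48, -48, -48
Fourth differences constant at -48.
-396 − 48 = -444;  -1826 − 444 = -2270;  -6211 − 2270 = -8481;  -17374 − 8481 = -25855
-444 − 48 = -492;  -2270 − 492 = -2762;  -8481 − 2762 = -11243;  -25855 − 11243 = -37098
-492 − 48 = -540;  -2762 − 540 = -3302;  -11243 − 3302 = -14545;  -37098 − 14545 = -51643

-51643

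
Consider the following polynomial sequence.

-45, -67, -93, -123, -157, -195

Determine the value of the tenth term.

-387

Δ: -22, -26, -30, -34, -38
Δ²: -4, -4, -4, -4
The second differences are constant (-4).
-38 − 4 = -42;  -195 − 42 = -237
-42 − 4 = -46;  -237 − 46 = -283
-46 − 4 = -50;  -283 − 50 = -333
-50 − 4 = -54;  -333 − 54 = -387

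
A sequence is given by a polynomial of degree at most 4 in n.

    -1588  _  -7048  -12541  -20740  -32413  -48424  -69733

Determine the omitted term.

Using the last 6 terms:
Δ: -5493  -8199  -11673  -16011  -21309
Δ²: -2706  -3474  -4338  -5298
Δ³: -768  -864  -960
Δ⁴: -96  -96
Constant fourth difference = -96.
Extend backward: -768 + 96 = -672;  -2706 + 672 = -2034;  -5493 + 2034 = -3459;  -7048 + 3459 = -3589

-3589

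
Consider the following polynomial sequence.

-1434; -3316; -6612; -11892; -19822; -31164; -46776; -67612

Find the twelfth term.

-225636

D1: -1882, -3296, -5280, -7930, -11342, -15612, -20836
D2: -1414, -1984, -2650, -3412, -4270, -5224
D3: -570, -666, -762, -858, -954
D4: -96, -96, -96, -96
Constant fourth difference = -96, so extend:
-954 − 96 = -1050;  -5224 − 1050 = -6274;  -20836 − 6274 = -27110;  -67612 − 27110 = -94722
-1050 − 96 = -1146;  -6274 − 1146 = -7420;  -27110 − 7420 = -34530;  -94722 − 34530 = -129252
-1146 − 96 = -1242;  -7420 − 1242 = -8662;  -34530 − 8662 = -43192;  -129252 − 43192 = -172444
-1242 − 96 = -1338;  -8662 − 1338 = -10000;  -43192 − 10000 = -53192;  -172444 − 53192 = -225636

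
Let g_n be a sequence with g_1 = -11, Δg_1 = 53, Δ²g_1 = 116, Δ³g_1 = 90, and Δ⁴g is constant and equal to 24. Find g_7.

Build the table forward from the leading diagonal:
Δ⁴: 24, 24, 24, 24, 24, 24, 24
Δ³: 90, 114, 138, 162, 186, 210, 234
Δ²: 116, 206, 320, 458, 620, 806, 1016
Δ: 53, 169, 375, 695, 1153, 1773, 2579
g: -11, 42, 211, 586, 1281, 2434, 4207

4207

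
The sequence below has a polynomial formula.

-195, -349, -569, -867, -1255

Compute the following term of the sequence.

-154  -220  -298  -388
-66  -78  -90
-12  -12
The third differences are constant (-12).
-90 − 12 = -102;  -388 − 102 = -490;  -1255 − 490 = -1745

-1745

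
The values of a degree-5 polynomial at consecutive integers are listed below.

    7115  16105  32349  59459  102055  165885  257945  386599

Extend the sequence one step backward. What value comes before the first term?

First differences: 8990  16244  27110  42596  63830  92060  128654
Second differences: 7254  10866  15486  21234  28230  36594
Third differences: 3612  4620  5748  6996  8364
Fourth differences: 1008  1128  1248  1368
Fifth differences: 120  120  120
The fifth differences are constant at 120.
Work back: 1008 − 120 = 888;  3612 − 888 = 2724;  7254 − 2724 = 4530;  8990 − 4530 = 4460;  7115 − 4460 = 2655

2655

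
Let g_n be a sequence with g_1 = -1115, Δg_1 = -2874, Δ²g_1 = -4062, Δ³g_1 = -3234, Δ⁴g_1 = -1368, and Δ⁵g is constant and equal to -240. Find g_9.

-428147

Build the table forward from the leading diagonal:
Fifth differences: -240  -240  -240  -240  -240  -240  -240  -240  -240
Fourth differences: -1368  -1608  -1848  -2088  -2328  -2568  -2808  -3048  -3288
Third differences: -3234  -4602  -6210  -8058  -10146  -12474  -15042  -17850  -20898
Second differences: -4062  -7296  -11898  -18108  -26166  -36312  -48786  -63828  -81678
First differences: -2874  -6936  -14232  -26130  -44238  -70404  -106716  -155502  -219330
g: -1115  -3989  -10925  -25157  -51287  -95525  -165929  -272645  -428147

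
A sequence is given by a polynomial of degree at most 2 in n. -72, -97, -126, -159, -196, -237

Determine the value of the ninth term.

-384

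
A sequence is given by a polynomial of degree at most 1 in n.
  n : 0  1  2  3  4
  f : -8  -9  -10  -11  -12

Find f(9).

D1: -1, -1, -1, -1
The first differences are constant (-1).
-12 − 1 = -13
-13 − 1 = -14
-14 − 1 = -15
-15 − 1 = -16
-16 − 1 = -17

-17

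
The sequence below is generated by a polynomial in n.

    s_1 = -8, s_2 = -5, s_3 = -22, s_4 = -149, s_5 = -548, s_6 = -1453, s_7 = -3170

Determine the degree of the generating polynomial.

D1: 3, -17, -127, -399, -905, -1717
D2: -20, -110, -272, -506, -812
D3: -90, -162, -234, -306
D4: -72, -72, -72
The fourth differences are constant, so the polynomial has degree 4.

4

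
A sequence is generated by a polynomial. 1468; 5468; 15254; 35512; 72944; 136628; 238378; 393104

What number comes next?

619172

Δ: 4000 , 9786 , 20258 , 37432 , 63684 , 101750 , 154726
Δ²: 5786 , 10472 , 17174 , 26252 , 38066 , 52976
Δ³: 4686 , 6702 , 9078 , 11814 , 14910
Δ⁴: 2016 , 2376 , 2736 , 3096
Δ⁵: 360 , 360 , 360
The fifth differences are constant (360).
3096 + 360 = 3456;  14910 + 3456 = 18366;  52976 + 18366 = 71342;  154726 + 71342 = 226068;  393104 + 226068 = 619172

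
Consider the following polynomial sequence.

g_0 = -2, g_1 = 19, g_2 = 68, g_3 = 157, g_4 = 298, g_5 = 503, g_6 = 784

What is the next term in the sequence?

Δ: 21  49  89  141  205  281
Δ²: 28  40  52  64  76
Δ³: 12  12  12  12
Constant third difference = 12, so extend:
76 + 12 = 88;  281 + 88 = 369;  784 + 369 = 1153

1153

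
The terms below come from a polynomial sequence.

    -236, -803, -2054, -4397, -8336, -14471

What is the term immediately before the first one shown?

-41

D1: -567  -1251  -2343  -3939  -6135
D2: -684  -1092  -1596  -2196
D3: -408  -504  -600
D4: -96  -96
The fourth differences are constant at -96.
Work back: -408 + 96 = -312;  -684 + 312 = -372;  -567 + 372 = -195;  -236 + 195 = -41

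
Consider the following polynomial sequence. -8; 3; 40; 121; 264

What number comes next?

487

D1: 11, 37, 81, 143
D2: 26, 44, 62
D3: 18, 18
The third differences are constant (18).
62 + 18 = 80;  143 + 80 = 223;  264 + 223 = 487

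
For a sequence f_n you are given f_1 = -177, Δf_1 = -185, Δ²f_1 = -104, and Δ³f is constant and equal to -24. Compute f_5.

Build the table forward from the leading diagonal:
Third differences: -24  -24  -24  -24  -24
Second differences: -104  -128  -152  -176  -200
First differences: -185  -289  -417  -569  -745
f: -177  -362  -651  -1068  -1637

-1637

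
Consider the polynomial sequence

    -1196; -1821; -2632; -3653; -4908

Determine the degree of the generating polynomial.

3

First differences: -625, -811, -1021, -1255
Second differences: -186, -210, -234
Third differences: -24, -24
The third differences are constant, so the polynomial has degree 3.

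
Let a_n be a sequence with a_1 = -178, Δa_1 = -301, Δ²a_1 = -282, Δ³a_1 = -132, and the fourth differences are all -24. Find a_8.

Build the table forward from the leading diagonal:
Fourth differences: -24, -24, -24, -24, -24, -24, -24, -24
Third differences: -132, -156, -180, -204, -228, -252, -276, -300
Second differences: -282, -414, -570, -750, -954, -1182, -1434, -1710
First differences: -301, -583, -997, -1567, -2317, -3271, -4453, -5887
a: -178, -479, -1062, -2059, -3626, -5943, -9214, -13667

-13667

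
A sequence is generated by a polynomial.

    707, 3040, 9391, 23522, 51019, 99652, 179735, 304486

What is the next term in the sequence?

490387

First differences: 2333, 6351, 14131, 27497, 48633, 80083, 124751
Second differences: 4018, 7780, 13366, 21136, 31450, 44668
Third differences: 3762, 5586, 7770, 10314, 13218
Fourth differences: 1824, 2184, 2544, 2904
Fifth differences: 360, 360, 360
Constant fifth difference = 360, so extend:
2904 + 360 = 3264;  13218 + 3264 = 16482;  44668 + 16482 = 61150;  124751 + 61150 = 185901;  304486 + 185901 = 490387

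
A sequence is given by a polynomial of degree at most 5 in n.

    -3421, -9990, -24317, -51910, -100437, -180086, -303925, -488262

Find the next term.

Δ: -6569, -14327, -27593, -48527, -79649, -123839, -184337
Δ²: -7758, -13266, -20934, -31122, -44190, -60498
Δ³: -5508, -7668, -10188, -13068, -16308
Δ⁴: -2160, -2520, -2880, -3240
Δ⁵: -360, -360, -360
Constant fifth difference = -360, so extend:
-3240 − 360 = -3600;  -16308 − 3600 = -19908;  -60498 − 19908 = -80406;  -184337 − 80406 = -264743;  -488262 − 264743 = -753005

-753005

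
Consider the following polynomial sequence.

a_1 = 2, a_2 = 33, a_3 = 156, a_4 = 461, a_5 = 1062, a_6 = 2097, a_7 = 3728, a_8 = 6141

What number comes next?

9546

First differences: 31 , 123 , 305 , 601 , 1035 , 1631 , 2413
Second differences: 92 , 182 , 296 , 434 , 596 , 782
Third differences: 90 , 114 , 138 , 162 , 186
Fourth differences: 24 , 24 , 24 , 24
The fourth differences are constant (24).
186 + 24 = 210;  782 + 210 = 992;  2413 + 992 = 3405;  6141 + 3405 = 9546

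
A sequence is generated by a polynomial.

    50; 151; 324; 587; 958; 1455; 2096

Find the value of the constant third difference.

First differences: 101, 173, 263, 371, 497, 641
Second differences: 72, 90, 108, 126, 144
Third differences: 18, 18, 18, 18

18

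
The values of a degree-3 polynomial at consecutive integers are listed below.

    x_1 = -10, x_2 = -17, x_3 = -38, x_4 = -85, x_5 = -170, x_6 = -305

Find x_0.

-5

First differences: -7, -21, -47, -85, -135
Second differences: -14, -26, -38, -50
Third differences: -12, -12, -12
The third differences are constant at -12.
Work back: -14 + 12 = -2;  -7 + 2 = -5;  -10 + 5 = -5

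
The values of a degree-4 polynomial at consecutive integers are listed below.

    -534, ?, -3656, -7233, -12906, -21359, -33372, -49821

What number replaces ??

Using the last 6 terms:
Δ: -3577  -5673  -8453  -12013  -16449
Δ²: -2096  -2780  -3560  -4436
Δ³: -684  -780  -876
Δ⁴: -96  -96
Constant fourth difference = -96.
Extend backward: -684 + 96 = -588;  -2096 + 588 = -1508;  -3577 + 1508 = -2069;  -3656 + 2069 = -1587

-1587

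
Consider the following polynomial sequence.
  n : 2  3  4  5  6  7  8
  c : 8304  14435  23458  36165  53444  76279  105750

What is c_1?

4369

Δ: 6131  9023  12707  17279  22835  29471
Δ²: 2892  3684  4572  5556  6636
Δ³: 792  888  984  1080
Δ⁴: 96  96  96
The fourth differences are constant at 96.
Work back: 792 − 96 = 696;  2892 − 696 = 2196;  6131 − 2196 = 3935;  8304 − 3935 = 4369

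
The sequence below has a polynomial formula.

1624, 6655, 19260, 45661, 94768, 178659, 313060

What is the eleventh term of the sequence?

Δ: 5031 , 12605 , 26401 , 49107 , 83891 , 134401
Δ²: 7574 , 13796 , 22706 , 34784 , 50510
Δ³: 6222 , 8910 , 12078 , 15726
Δ⁴: 2688 , 3168 , 3648
Δ⁵: 480 , 480
Fifth differences constant at 480.
3648 + 480 = 4128;  15726 + 4128 = 19854;  50510 + 19854 = 70364;  134401 + 70364 = 204765;  313060 + 204765 = 517825
4128 + 480 = 4608;  19854 + 4608 = 24462;  70364 + 24462 = 94826;  204765 + 94826 = 299591;  517825 + 299591 = 817416
4608 + 480 = 5088;  24462 + 5088 = 29550;  94826 + 29550 = 124376;  299591 + 124376 = 423967;  817416 + 423967 = 1241383
5088 + 480 = 5568;  29550 + 5568 = 35118;  124376 + 35118 = 159494;  423967 + 159494 = 583461;  1241383 + 583461 = 1824844

1824844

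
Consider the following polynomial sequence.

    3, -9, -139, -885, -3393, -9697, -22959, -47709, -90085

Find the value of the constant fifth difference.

First differences: -12, -130, -746, -2508, -6304, -13262, -24750, -42376
Second differences: -118, -616, -1762, -3796, -6958, -11488, -17626
Third differences: -498, -1146, -2034, -3162, -4530, -6138
Fourth differences: -648, -888, -1128, -1368, -1608
Fifth differences: -240, -240, -240, -240

-240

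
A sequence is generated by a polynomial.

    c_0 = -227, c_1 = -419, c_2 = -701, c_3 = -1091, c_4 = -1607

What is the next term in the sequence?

-2267

Δ: -192, -282, -390, -516
Δ²: -90, -108, -126
Δ³: -18, -18
Constant third difference = -18, so extend:
-126 − 18 = -144;  -516 − 144 = -660;  -1607 − 660 = -2267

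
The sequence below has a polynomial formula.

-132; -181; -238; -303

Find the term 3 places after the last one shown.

Δ: -49, -57, -65
Δ²: -8, -8
Second differences constant at -8.
-65 − 8 = -73;  -303 − 73 = -376
-73 − 8 = -81;  -376 − 81 = -457
-81 − 8 = -89;  -457 − 89 = -546

-546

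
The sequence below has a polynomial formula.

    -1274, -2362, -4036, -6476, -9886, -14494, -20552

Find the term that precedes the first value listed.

First differences: -1088  -1674  -2440  -3410  -4608  -6058
Second differences: -586  -766  -970  -1198  -1450
Third differences: -180  -204  -228  -252
Fourth differences: -24  -24  -24
The fourth differences are constant at -24.
Work back: -180 + 24 = -156;  -586 + 156 = -430;  -1088 + 430 = -658;  -1274 + 658 = -616

-616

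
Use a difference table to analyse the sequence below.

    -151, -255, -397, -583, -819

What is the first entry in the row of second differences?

-38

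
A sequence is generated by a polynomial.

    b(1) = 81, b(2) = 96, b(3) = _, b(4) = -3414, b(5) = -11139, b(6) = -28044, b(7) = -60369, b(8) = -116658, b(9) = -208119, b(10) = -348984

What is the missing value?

-573

Using the last 7 terms:
First differences: -7725  -16905  -32325  -56289  -91461  -140865
Second differences: -9180  -15420  -23964  -35172  -49404
Third differences: -6240  -8544  -11208  -14232
Fourth differences: -2304  -2664  -3024
Fifth differences: -360  -360
Constant fifth difference = -360.
Extend backward: -2304 + 360 = -1944;  -6240 + 1944 = -4296;  -9180 + 4296 = -4884;  -7725 + 4884 = -2841;  -3414 + 2841 = -573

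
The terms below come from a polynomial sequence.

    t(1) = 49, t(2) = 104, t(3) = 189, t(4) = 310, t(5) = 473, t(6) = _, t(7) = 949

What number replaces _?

684

Using the first 5 terms:
55  85  121  163
30  36  42
6  6
Constant third difference = 6.
Extend forward: 42 + 6 = 48;  163 + 48 = 211;  473 + 211 = 684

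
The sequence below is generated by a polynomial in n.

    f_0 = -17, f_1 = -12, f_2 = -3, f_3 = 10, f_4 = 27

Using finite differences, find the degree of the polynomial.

2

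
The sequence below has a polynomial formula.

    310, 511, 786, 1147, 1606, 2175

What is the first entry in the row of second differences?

Δ: 201, 275, 361, 459, 569
Δ²: 74, 86, 98, 110
Δ³: 12, 12, 12

74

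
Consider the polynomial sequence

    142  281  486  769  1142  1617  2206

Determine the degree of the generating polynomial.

3

139, 205, 283, 373, 475, 589
66, 78, 90, 102, 114
12, 12, 12, 12
The third differences are constant, so the polynomial has degree 3.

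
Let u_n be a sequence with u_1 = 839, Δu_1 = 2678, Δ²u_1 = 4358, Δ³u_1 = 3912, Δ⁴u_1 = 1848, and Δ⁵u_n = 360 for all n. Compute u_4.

Build the table forward from the leading diagonal:
D5: 360  360  360  360
D4: 1848  2208  2568  2928
D3: 3912  5760  7968  10536
D2: 4358  8270  14030  21998
D1: 2678  7036  15306  29336
u: 839  3517  10553  25859

25859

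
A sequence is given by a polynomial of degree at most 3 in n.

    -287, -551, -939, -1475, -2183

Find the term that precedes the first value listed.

-123

D1: -264  -388  -536  -708
D2: -124  -148  -172
D3: -24  -24
The third differences are constant at -24.
Work back: -124 + 24 = -100;  -264 + 100 = -164;  -287 + 164 = -123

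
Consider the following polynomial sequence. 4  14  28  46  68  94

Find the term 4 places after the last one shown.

238

10 , 14 , 18 , 22 , 26
4 , 4 , 4 , 4
Constant second difference = 4, so extend:
26 + 4 = 30;  94 + 30 = 124
30 + 4 = 34;  124 + 34 = 158
34 + 4 = 38;  158 + 38 = 196
38 + 4 = 42;  196 + 42 = 238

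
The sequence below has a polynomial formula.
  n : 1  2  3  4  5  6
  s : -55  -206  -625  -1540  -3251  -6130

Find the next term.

-10621

First differences: -151  -419  -915  -1711  -2879
Second differences: -268  -496  -796  -1168
Third differences: -228  -300  -372
Fourth differences: -72  -72
Constant fourth difference = -72, so extend:
-372 − 72 = -444;  -1168 − 444 = -1612;  -2879 − 1612 = -4491;  -6130 − 4491 = -10621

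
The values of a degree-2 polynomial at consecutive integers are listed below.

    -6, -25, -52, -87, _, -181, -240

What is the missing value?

-130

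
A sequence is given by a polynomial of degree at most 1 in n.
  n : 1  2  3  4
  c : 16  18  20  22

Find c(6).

26

Δ: 2  2  2
Constant first difference = 2, so extend:
22 + 2 = 24
24 + 2 = 26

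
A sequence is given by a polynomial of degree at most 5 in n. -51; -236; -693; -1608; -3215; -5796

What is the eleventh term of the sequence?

Δ: -185 , -457 , -915 , -1607 , -2581
Δ²: -272 , -458 , -692 , -974
Δ³: -186 , -234 , -282
Δ⁴: -48 , -48
Constant fourth difference = -48, so extend:
-282 − 48 = -330;  -974 − 330 = -1304;  -2581 − 1304 = -3885;  -5796 − 3885 = -9681
-330 − 48 = -378;  -1304 − 378 = -1682;  -3885 − 1682 = -5567;  -9681 − 5567 = -15248
-378 − 48 = -426;  -1682 − 426 = -2108;  -5567 − 2108 = -7675;  -15248 − 7675 = -22923
-426 − 48 = -474;  -2108 − 474 = -2582;  -7675 − 2582 = -10257;  -22923 − 10257 = -33180
-474 − 48 = -522;  -2582 − 522 = -3104;  -10257 − 3104 = -13361;  -33180 − 13361 = -46541

-46541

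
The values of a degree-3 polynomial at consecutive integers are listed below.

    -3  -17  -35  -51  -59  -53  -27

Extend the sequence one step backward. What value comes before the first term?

1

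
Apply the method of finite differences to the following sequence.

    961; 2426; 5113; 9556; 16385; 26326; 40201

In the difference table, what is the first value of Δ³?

534

Δ: 1465, 2687, 4443, 6829, 9941, 13875
Δ²: 1222, 1756, 2386, 3112, 3934
Δ³: 534, 630, 726, 822
Δ⁴: 96, 96, 96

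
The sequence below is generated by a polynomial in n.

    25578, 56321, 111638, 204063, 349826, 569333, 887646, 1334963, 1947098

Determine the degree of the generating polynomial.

5

30743, 55317, 92425, 145763, 219507, 318313, 447317, 612135
24574, 37108, 53338, 73744, 98806, 129004, 164818
12534, 16230, 20406, 25062, 30198, 35814
3696, 4176, 4656, 5136, 5616
480, 480, 480, 480
The fifth differences are constant, so the polynomial has degree 5.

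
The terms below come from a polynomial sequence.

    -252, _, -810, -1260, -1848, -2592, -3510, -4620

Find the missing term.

Using the last 6 terms:
Δ: -450, -588, -744, -918, -1110
Δ²: -138, -156, -174, -192
Δ³: -18, -18, -18
Constant third difference = -18.
Extend backward: -138 + 18 = -120;  -450 + 120 = -330;  -810 + 330 = -480

-480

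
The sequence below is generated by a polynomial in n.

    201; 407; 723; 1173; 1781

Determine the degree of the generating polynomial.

3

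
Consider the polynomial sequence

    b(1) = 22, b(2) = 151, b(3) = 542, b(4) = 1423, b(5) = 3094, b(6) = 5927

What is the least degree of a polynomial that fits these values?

Δ: 129, 391, 881, 1671, 2833
Δ²: 262, 490, 790, 1162
Δ³: 228, 300, 372
Δ⁴: 72, 72
The fourth differences are constant, so the polynomial has degree 4.

4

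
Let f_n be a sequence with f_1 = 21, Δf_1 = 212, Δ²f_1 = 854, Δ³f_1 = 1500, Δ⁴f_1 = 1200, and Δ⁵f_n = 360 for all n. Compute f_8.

121499

Build the table forward from the leading diagonal:
Δ⁵: 360, 360, 360, 360, 360, 360, 360, 360
Δ⁴: 1200, 1560, 1920, 2280, 2640, 3000, 3360, 3720
Δ³: 1500, 2700, 4260, 6180, 8460, 11100, 14100, 17460
Δ²: 854, 2354, 5054, 9314, 15494, 23954, 35054, 49154
Δ: 212, 1066, 3420, 8474, 17788, 33282, 57236, 92290
f: 21, 233, 1299, 4719, 13193, 30981, 64263, 121499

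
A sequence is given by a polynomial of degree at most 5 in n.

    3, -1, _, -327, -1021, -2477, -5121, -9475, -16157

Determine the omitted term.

Using the last 6 terms:
D1: -694, -1456, -2644, -4354, -6682
D2: -762, -1188, -1710, -2328
D3: -426, -522, -618
D4: -96, -96
Constant fourth difference = -96.
Extend backward: -426 + 96 = -330;  -762 + 330 = -432;  -694 + 432 = -262;  -327 + 262 = -65

-65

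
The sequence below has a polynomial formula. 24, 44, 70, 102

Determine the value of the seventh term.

234

D1: 20 , 26 , 32
D2: 6 , 6
Constant second difference = 6, so extend:
32 + 6 = 38;  102 + 38 = 140
38 + 6 = 44;  140 + 44 = 184
44 + 6 = 50;  184 + 50 = 234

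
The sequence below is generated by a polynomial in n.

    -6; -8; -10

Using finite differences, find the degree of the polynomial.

1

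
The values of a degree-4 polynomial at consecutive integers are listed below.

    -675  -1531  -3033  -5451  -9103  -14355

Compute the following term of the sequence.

-21621

D1: -856  -1502  -2418  -3652  -5252
D2: -646  -916  -1234  -1600
D3: -270  -318  -366
D4: -48  -48
Constant fourth difference = -48, so extend:
-366 − 48 = -414;  -1600 − 414 = -2014;  -5252 − 2014 = -7266;  -14355 − 7266 = -21621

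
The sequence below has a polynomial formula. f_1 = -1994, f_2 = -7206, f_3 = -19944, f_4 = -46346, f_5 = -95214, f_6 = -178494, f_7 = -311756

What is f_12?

Δ: -5212, -12738, -26402, -48868, -83280, -133262
Δ²: -7526, -13664, -22466, -34412, -49982
Δ³: -6138, -8802, -11946, -15570
Δ⁴: -2664, -3144, -3624
Δ⁵: -480, -480
The fifth differences are constant (-480).
-3624 − 480 = -4104;  -15570 − 4104 = -19674;  -49982 − 19674 = -69656;  -133262 − 69656 = -202918;  -311756 − 202918 = -514674
-4104 − 480 = -4584;  -19674 − 4584 = -24258;  -69656 − 24258 = -93914;  -202918 − 93914 = -296832;  -514674 − 296832 = -811506
-4584 − 480 = -5064;  -24258 − 5064 = -29322;  -93914 − 29322 = -123236;  -296832 − 123236 = -420068;  -811506 − 420068 = -1231574
-5064 − 480 = -5544;  -29322 − 5544 = -34866;  -123236 − 34866 = -158102;  -420068 − 158102 = -578170;  -1231574 − 578170 = -1809744
-5544 − 480 = -6024;  -34866 − 6024 = -40890;  -158102 − 40890 = -198992;  -578170 − 198992 = -777162;  -1809744 − 777162 = -2586906

-2586906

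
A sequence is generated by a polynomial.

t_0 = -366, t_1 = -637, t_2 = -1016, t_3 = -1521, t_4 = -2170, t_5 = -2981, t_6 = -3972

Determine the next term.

-5161

D1: -271, -379, -505, -649, -811, -991
D2: -108, -126, -144, -162, -180
D3: -18, -18, -18, -18
Third differences constant at -18.
-180 − 18 = -198;  -991 − 198 = -1189;  -3972 − 1189 = -5161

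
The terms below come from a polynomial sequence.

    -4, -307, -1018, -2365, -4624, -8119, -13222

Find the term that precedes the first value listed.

-303  -711  -1347  -2259  -3495  -5103
-408  -636  -912  -1236  -1608
-228  -276  -324  -372
-48  -48  -48
The fourth differences are constant at -48.
Work back: -228 + 48 = -180;  -408 + 180 = -228;  -303 + 228 = -75;  -4 + 75 = 71

71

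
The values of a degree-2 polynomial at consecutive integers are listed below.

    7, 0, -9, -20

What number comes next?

-33

D1: -7, -9, -11
D2: -2, -2
The second differences are constant (-2).
-11 − 2 = -13;  -20 − 13 = -33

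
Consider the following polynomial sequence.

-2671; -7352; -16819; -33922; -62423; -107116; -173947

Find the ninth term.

-4681, -9467, -17103, -28501, -44693, -66831
-4786, -7636, -11398, -16192, -22138
-2850, -3762, -4794, -5946
-912, -1032, -1152
-120, -120
Fifth differences constant at -120.
-1152 − 120 = -1272;  -5946 − 1272 = -7218;  -22138 − 7218 = -29356;  -66831 − 29356 = -96187;  -173947 − 96187 = -270134
-1272 − 120 = -1392;  -7218 − 1392 = -8610;  -29356 − 8610 = -37966;  -96187 − 37966 = -134153;  -270134 − 134153 = -404287

-404287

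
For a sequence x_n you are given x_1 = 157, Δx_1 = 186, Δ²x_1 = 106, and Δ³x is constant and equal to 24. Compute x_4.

Build the table forward from the leading diagonal:
Δ³: 24, 24, 24, 24
Δ²: 106, 130, 154, 178
Δ: 186, 292, 422, 576
x: 157, 343, 635, 1057

1057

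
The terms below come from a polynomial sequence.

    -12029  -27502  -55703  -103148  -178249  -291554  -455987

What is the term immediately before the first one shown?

-4424

Δ: -15473  -28201  -47445  -75101  -113305  -164433
Δ²: -12728  -19244  -27656  -38204  -51128
Δ³: -6516  -8412  -10548  -12924
Δ⁴: -1896  -2136  -2376
Δ⁵: -240  -240
The fifth differences are constant at -240.
Work back: -1896 + 240 = -1656;  -6516 + 1656 = -4860;  -12728 + 4860 = -7868;  -15473 + 7868 = -7605;  -12029 + 7605 = -4424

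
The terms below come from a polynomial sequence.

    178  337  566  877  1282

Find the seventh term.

Δ: 159, 229, 311, 405
Δ²: 70, 82, 94
Δ³: 12, 12
Third differences constant at 12.
94 + 12 = 106;  405 + 106 = 511;  1282 + 511 = 1793
106 + 12 = 118;  511 + 118 = 629;  1793 + 629 = 2422

2422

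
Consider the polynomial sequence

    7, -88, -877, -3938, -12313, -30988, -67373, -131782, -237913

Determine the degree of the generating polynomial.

D1: -95, -789, -3061, -8375, -18675, -36385, -64409, -106131
D2: -694, -2272, -5314, -10300, -17710, -28024, -41722
D3: -1578, -3042, -4986, -7410, -10314, -13698
D4: -1464, -1944, -2424, -2904, -3384
D5: -480, -480, -480, -480
The fifth differences are constant, so the polynomial has degree 5.

5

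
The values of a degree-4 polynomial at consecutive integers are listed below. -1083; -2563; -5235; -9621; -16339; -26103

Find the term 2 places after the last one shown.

-58105

Δ: -1480 , -2672 , -4386 , -6718 , -9764
Δ²: -1192 , -1714 , -2332 , -3046
Δ³: -522 , -618 , -714
Δ⁴: -96 , -96
Constant fourth difference = -96, so extend:
-714 − 96 = -810;  -3046 − 810 = -3856;  -9764 − 3856 = -13620;  -26103 − 13620 = -39723
-810 − 96 = -906;  -3856 − 906 = -4762;  -13620 − 4762 = -18382;  -39723 − 18382 = -58105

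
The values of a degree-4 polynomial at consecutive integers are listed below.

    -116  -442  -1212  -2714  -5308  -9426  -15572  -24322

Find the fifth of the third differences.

-576

Δ: -326, -770, -1502, -2594, -4118, -6146, -8750
Δ²: -444, -732, -1092, -1524, -2028, -2604
Δ³: -288, -360, -432, -504, -576
Δ⁴: -72, -72, -72, -72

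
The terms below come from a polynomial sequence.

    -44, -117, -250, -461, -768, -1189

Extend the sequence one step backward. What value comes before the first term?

First differences: -73, -133, -211, -307, -421
Second differences: -60, -78, -96, -114
Third differences: -18, -18, -18
The third differences are constant at -18.
Work back: -60 + 18 = -42;  -73 + 42 = -31;  -44 + 31 = -13

-13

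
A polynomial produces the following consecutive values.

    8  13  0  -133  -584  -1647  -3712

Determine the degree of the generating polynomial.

5, -13, -133, -451, -1063, -2065
-18, -120, -318, -612, -1002
-102, -198, -294, -390
-96, -96, -96
The fourth differences are constant, so the polynomial has degree 4.

4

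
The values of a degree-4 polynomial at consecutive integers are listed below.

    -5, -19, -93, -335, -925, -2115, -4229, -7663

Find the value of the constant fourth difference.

-72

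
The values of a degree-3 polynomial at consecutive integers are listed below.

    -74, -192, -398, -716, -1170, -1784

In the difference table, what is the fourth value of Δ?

First differences: -118, -206, -318, -454, -614
Second differences: -88, -112, -136, -160
Third differences: -24, -24, -24

-454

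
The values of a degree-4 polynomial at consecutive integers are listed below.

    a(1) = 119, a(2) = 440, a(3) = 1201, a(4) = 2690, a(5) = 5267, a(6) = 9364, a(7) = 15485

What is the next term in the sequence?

321  761  1489  2577  4097  6121
440  728  1088  1520  2024
288  360  432  504
72  72  72
The fourth differences are constant (72).
504 + 72 = 576;  2024 + 576 = 2600;  6121 + 2600 = 8721;  15485 + 8721 = 24206

24206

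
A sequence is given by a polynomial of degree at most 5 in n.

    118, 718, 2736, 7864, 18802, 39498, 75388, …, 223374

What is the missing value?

Using the first 7 terms:
First differences: 600, 2018, 5128, 10938, 20696, 35890
Second differences: 1418, 3110, 5810, 9758, 15194
Third differences: 1692, 2700, 3948, 5436
Fourth differences: 1008, 1248, 1488
Fifth differences: 240, 240
Constant fifth difference = 240.
Extend forward: 1488 + 240 = 1728;  5436 + 1728 = 7164;  15194 + 7164 = 22358;  35890 + 22358 = 58248;  75388 + 58248 = 133636

133636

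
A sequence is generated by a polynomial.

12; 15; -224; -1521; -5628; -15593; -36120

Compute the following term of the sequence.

D1: 3, -239, -1297, -4107, -9965, -20527
D2: -242, -1058, -2810, -5858, -10562
D3: -816, -1752, -3048, -4704
D4: -936, -1296, -1656
D5: -360, -360
The fifth differences are constant (-360).
-1656 − 360 = -2016;  -4704 − 2016 = -6720;  -10562 − 6720 = -17282;  -20527 − 17282 = -37809;  -36120 − 37809 = -73929

-73929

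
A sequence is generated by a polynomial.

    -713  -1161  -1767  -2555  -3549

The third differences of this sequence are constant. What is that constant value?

Δ: -448, -606, -788, -994
Δ²: -158, -182, -206
Δ³: -24, -24

-24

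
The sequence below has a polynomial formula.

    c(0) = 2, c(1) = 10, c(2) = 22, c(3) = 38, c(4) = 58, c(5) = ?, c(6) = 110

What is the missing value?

82

Using the first 5 terms:
8, 12, 16, 20
4, 4, 4
Constant second difference = 4.
Extend forward: 20 + 4 = 24;  58 + 24 = 82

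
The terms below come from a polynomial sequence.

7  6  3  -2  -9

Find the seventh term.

-29

Δ: -1 , -3 , -5 , -7
Δ²: -2 , -2 , -2
Constant second difference = -2, so extend:
-7 − 2 = -9;  -9 − 9 = -18
-9 − 2 = -11;  -18 − 11 = -29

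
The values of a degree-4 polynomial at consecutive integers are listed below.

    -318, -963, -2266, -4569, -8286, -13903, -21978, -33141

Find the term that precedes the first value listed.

Δ: -645  -1303  -2303  -3717  -5617  -8075  -11163
Δ²: -658  -1000  -1414  -1900  -2458  -3088
Δ³: -342  -414  -486  -558  -630
Δ⁴: -72  -72  -72  -72
The fourth differences are constant at -72.
Work back: -342 + 72 = -270;  -658 + 270 = -388;  -645 + 388 = -257;  -318 + 257 = -61

-61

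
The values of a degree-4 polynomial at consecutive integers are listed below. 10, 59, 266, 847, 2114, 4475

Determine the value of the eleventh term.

53690

First differences: 49 , 207 , 581 , 1267 , 2361
Second differences: 158 , 374 , 686 , 1094
Third differences: 216 , 312 , 408
Fourth differences: 96 , 96
Constant fourth difference = 96, so extend:
408 + 96 = 504;  1094 + 504 = 1598;  2361 + 1598 = 3959;  4475 + 3959 = 8434
504 + 96 = 600;  1598 + 600 = 2198;  3959 + 2198 = 6157;  8434 + 6157 = 14591
600 + 96 = 696;  2198 + 696 = 2894;  6157 + 2894 = 9051;  14591 + 9051 = 23642
696 + 96 = 792;  2894 + 792 = 3686;  9051 + 3686 = 12737;  23642 + 12737 = 36379
792 + 96 = 888;  3686 + 888 = 4574;  12737 + 4574 = 17311;  36379 + 17311 = 53690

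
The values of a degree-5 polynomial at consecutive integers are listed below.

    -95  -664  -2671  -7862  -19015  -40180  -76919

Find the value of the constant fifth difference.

-240

First differences: -569, -2007, -5191, -11153, -21165, -36739
Second differences: -1438, -3184, -5962, -10012, -15574
Third differences: -1746, -2778, -4050, -5562
Fourth differences: -1032, -1272, -1512
Fifth differences: -240, -240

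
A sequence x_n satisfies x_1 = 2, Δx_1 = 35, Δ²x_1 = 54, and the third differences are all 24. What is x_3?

126

Build the table forward from the leading diagonal:
Δ³: 24  24  24
Δ²: 54  78  102
Δ: 35  89  167
x: 2  37  126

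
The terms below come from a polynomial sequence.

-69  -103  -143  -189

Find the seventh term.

-363

-34 , -40 , -46
-6 , -6
Second differences constant at -6.
-46 − 6 = -52;  -189 − 52 = -241
-52 − 6 = -58;  -241 − 58 = -299
-58 − 6 = -64;  -299 − 64 = -363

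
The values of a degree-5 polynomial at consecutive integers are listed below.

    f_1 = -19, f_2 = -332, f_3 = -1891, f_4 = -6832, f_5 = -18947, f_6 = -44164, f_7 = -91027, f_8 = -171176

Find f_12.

-1192672

First differences: -313  -1559  -4941  -12115  -25217  -46863  -80149
Second differences: -1246  -3382  -7174  -13102  -21646  -33286
Third differences: -2136  -3792  -5928  -8544  -11640
Fourth differences: -1656  -2136  -2616  -3096
Fifth differences: -480  -480  -480
Fifth differences constant at -480.
-3096 − 480 = -3576;  -11640 − 3576 = -15216;  -33286 − 15216 = -48502;  -80149 − 48502 = -128651;  -171176 − 128651 = -299827
-3576 − 480 = -4056;  -15216 − 4056 = -19272;  -48502 − 19272 = -67774;  -128651 − 67774 = -196425;  -299827 − 196425 = -496252
-4056 − 480 = -4536;  -19272 − 4536 = -23808;  -67774 − 23808 = -91582;  -196425 − 91582 = -288007;  -496252 − 288007 = -784259
-4536 − 480 = -5016;  -23808 − 5016 = -28824;  -91582 − 28824 = -120406;  -288007 − 120406 = -408413;  -784259 − 408413 = -1192672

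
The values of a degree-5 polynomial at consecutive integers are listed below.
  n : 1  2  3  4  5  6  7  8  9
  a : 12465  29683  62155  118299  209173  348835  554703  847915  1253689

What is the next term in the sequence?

1801683

Δ: 17218 , 32472 , 56144 , 90874 , 139662 , 205868 , 293212 , 405774
Δ²: 15254 , 23672 , 34730 , 48788 , 66206 , 87344 , 112562
Δ³: 8418 , 11058 , 14058 , 17418 , 21138 , 25218
Δ⁴: 2640 , 3000 , 3360 , 3720 , 4080
Δ⁵: 360 , 360 , 360 , 360
The fifth differences are constant (360).
4080 + 360 = 4440;  25218 + 4440 = 29658;  112562 + 29658 = 142220;  405774 + 142220 = 547994;  1253689 + 547994 = 1801683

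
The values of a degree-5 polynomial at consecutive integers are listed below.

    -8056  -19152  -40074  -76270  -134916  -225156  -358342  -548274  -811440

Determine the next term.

-1167256

-11096, -20922, -36196, -58646, -90240, -133186, -189932, -263166
-9826, -15274, -22450, -31594, -42946, -56746, -73234
-5448, -7176, -9144, -11352, -13800, -16488
-1728, -1968, -2208, -2448, -2688
-240, -240, -240, -240
The fifth differences are constant (-240).
-2688 − 240 = -2928;  -16488 − 2928 = -19416;  -73234 − 19416 = -92650;  -263166 − 92650 = -355816;  -811440 − 355816 = -1167256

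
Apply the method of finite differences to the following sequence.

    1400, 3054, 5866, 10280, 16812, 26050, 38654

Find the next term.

55356

Δ: 1654, 2812, 4414, 6532, 9238, 12604
Δ²: 1158, 1602, 2118, 2706, 3366
Δ³: 444, 516, 588, 660
Δ⁴: 72, 72, 72
Constant fourth difference = 72, so extend:
660 + 72 = 732;  3366 + 732 = 4098;  12604 + 4098 = 16702;  38654 + 16702 = 55356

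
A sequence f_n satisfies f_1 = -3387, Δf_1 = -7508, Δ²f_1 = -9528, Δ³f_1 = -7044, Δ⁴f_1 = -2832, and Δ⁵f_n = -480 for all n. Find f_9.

-949819

Build the table forward from the leading diagonal:
D5: -480, -480, -480, -480, -480, -480, -480, -480, -480
D4: -2832, -3312, -3792, -4272, -4752, -5232, -5712, -6192, -6672
D3: -7044, -9876, -13188, -16980, -21252, -26004, -31236, -36948, -43140
D2: -9528, -16572, -26448, -39636, -56616, -77868, -103872, -135108, -172056
D1: -7508, -17036, -33608, -60056, -99692, -156308, -234176, -338048, -473156
f: -3387, -10895, -27931, -61539, -121595, -221287, -377595, -611771, -949819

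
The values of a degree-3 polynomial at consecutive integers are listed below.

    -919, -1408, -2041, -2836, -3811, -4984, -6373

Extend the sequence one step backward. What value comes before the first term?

First differences: -489, -633, -795, -975, -1173, -1389
Second differences: -144, -162, -180, -198, -216
Third differences: -18, -18, -18, -18
The third differences are constant at -18.
Work back: -144 + 18 = -126;  -489 + 126 = -363;  -919 + 363 = -556

-556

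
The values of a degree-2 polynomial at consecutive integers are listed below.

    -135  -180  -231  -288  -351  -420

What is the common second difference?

-6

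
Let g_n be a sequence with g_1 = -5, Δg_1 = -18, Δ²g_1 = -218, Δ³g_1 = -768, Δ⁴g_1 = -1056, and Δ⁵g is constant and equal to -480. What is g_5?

Build the table forward from the leading diagonal:
D5: -480, -480, -480, -480, -480
D4: -1056, -1536, -2016, -2496, -2976
D3: -768, -1824, -3360, -5376, -7872
D2: -218, -986, -2810, -6170, -11546
D1: -18, -236, -1222, -4032, -10202
g: -5, -23, -259, -1481, -5513

-5513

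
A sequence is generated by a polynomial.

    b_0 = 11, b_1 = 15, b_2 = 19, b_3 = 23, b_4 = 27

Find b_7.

39

Δ: 4, 4, 4, 4
The first differences are constant (4).
27 + 4 = 31
31 + 4 = 35
35 + 4 = 39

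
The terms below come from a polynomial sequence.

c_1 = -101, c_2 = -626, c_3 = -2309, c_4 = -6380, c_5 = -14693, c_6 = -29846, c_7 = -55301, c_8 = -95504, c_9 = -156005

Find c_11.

Δ: -525  -1683  -4071  -8313  -15153  -25455  -40203  -60501
Δ²: -1158  -2388  -4242  -6840  -10302  -14748  -20298
Δ³: -1230  -1854  -2598  -3462  -4446  -5550
Δ⁴: -624  -744  -864  -984  -1104
Δ⁵: -120  -120  -120  -120
Constant fifth difference = -120, so extend:
-1104 − 120 = -1224;  -5550 − 1224 = -6774;  -20298 − 6774 = -27072;  -60501 − 27072 = -87573;  -156005 − 87573 = -243578
-1224 − 120 = -1344;  -6774 − 1344 = -8118;  -27072 − 8118 = -35190;  -87573 − 35190 = -122763;  -243578 − 122763 = -366341

-366341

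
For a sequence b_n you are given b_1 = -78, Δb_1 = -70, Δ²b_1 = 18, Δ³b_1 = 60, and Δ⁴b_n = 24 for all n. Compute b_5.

Build the table forward from the leading diagonal:
Fourth differences: 24, 24, 24, 24, 24
Third differences: 60, 84, 108, 132, 156
Second differences: 18, 78, 162, 270, 402
First differences: -70, -52, 26, 188, 458
b: -78, -148, -200, -174, 14

14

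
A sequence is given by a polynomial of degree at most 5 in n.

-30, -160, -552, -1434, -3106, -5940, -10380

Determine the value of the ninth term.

Δ: -130  -392  -882  -1672  -2834  -4440
Δ²: -262  -490  -790  -1162  -1606
Δ³: -228  -300  -372  -444
Δ⁴: -72  -72  -72
The fourth differences are constant (-72).
-444 − 72 = -516;  -1606 − 516 = -2122;  -4440 − 2122 = -6562;  -10380 − 6562 = -16942
-516 − 72 = -588;  -2122 − 588 = -2710;  -6562 − 2710 = -9272;  -16942 − 9272 = -26214

-26214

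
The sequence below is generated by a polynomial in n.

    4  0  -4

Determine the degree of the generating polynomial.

1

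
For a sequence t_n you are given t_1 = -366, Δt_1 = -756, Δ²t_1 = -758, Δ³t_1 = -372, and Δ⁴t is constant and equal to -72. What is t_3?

-2636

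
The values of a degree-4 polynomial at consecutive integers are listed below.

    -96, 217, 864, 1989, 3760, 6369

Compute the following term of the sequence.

10032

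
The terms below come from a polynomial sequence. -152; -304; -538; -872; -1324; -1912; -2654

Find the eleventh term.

-7522

First differences: -152 , -234 , -334 , -452 , -588 , -742
Second differences: -82 , -100 , -118 , -136 , -154
Third differences: -18 , -18 , -18 , -18
The third differences are constant (-18).
-154 − 18 = -172;  -742 − 172 = -914;  -2654 − 914 = -3568
-172 − 18 = -190;  -914 − 190 = -1104;  -3568 − 1104 = -4672
-190 − 18 = -208;  -1104 − 208 = -1312;  -4672 − 1312 = -5984
-208 − 18 = -226;  -1312 − 226 = -1538;  -5984 − 1538 = -7522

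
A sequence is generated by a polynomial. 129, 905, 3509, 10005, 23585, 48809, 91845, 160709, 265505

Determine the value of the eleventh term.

776 , 2604 , 6496 , 13580 , 25224 , 43036 , 68864 , 104796
1828 , 3892 , 7084 , 11644 , 17812 , 25828 , 35932
2064 , 3192 , 4560 , 6168 , 8016 , 10104
1128 , 1368 , 1608 , 1848 , 2088
240 , 240 , 240 , 240
The fifth differences are constant (240).
2088 + 240 = 2328;  10104 + 2328 = 12432;  35932 + 12432 = 48364;  104796 + 48364 = 153160;  265505 + 153160 = 418665
2328 + 240 = 2568;  12432 + 2568 = 15000;  48364 + 15000 = 63364;  153160 + 63364 = 216524;  418665 + 216524 = 635189

635189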